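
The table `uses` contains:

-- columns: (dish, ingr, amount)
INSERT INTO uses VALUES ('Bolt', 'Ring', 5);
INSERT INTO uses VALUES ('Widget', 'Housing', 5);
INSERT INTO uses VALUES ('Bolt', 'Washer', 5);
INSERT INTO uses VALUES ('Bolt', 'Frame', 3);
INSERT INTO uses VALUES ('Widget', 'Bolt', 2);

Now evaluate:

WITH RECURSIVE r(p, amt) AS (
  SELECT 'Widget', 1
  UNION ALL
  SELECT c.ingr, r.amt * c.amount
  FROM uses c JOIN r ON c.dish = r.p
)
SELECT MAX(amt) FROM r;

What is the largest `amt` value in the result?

Base: (Widget, amt=1).
Iteration 1: components of {Widget} -> Bolt = 1*2 = 2, Housing = 1*5 = 5.
Iteration 2: components of {Bolt,Housing} -> Frame = 2*3 = 6, Ring = 2*5 = 10, Washer = 2*5 = 10.
Iteration 3: no further components; recursion stops.
amt values: 1, 5, 2, 10, 6, 10; the maximum is 10.

10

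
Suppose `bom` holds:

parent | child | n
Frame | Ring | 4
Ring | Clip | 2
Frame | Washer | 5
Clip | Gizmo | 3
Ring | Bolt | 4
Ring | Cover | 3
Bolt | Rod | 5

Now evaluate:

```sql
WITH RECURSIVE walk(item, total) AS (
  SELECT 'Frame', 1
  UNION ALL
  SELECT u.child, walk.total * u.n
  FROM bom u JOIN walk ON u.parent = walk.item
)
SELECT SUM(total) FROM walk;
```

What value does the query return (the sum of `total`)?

150

Base: (Frame, total=1).
Iteration 1: components of {Frame} -> Ring = 1*4 = 4, Washer = 1*5 = 5.
Iteration 2: components of {Ring,Washer} -> Bolt = 4*4 = 16, Clip = 4*2 = 8, Cover = 4*3 = 12.
Iteration 3: components of {Bolt,Clip,Cover} -> Gizmo = 8*3 = 24, Rod = 16*5 = 80.
Iteration 4: no further components; recursion stops.
SUM(total) = 1 + 4 + 5 + 8 + 16 + 12 + 24 + 80 = 150.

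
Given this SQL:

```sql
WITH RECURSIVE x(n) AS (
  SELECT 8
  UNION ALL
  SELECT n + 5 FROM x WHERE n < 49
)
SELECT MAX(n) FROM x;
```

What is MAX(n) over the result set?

Base: n=8.
Iteration 1: 8 < 49 holds -> n = 8 + 5 = 13.
Iteration 2: 13 < 49 holds -> n = 13 + 5 = 18.
Iteration 3: 18 < 49 holds -> n = 18 + 5 = 23.
Iteration 4: 23 < 49 holds -> n = 23 + 5 = 28.
Iteration 5: 28 < 49 holds -> n = 28 + 5 = 33.
Iteration 6: 33 < 49 holds -> n = 33 + 5 = 38.
Iteration 7: 38 < 49 holds -> n = 38 + 5 = 43.
Iteration 8: 43 < 49 holds -> n = 43 + 5 = 48.
Iteration 9: 48 < 49 holds -> n = 48 + 5 = 53.
Iteration 10: 53 < 49 fails; recursion stops.
n values: 8, 13, 18, 23, 28, 33, 38, 43, 48, 53; the maximum is 53.

53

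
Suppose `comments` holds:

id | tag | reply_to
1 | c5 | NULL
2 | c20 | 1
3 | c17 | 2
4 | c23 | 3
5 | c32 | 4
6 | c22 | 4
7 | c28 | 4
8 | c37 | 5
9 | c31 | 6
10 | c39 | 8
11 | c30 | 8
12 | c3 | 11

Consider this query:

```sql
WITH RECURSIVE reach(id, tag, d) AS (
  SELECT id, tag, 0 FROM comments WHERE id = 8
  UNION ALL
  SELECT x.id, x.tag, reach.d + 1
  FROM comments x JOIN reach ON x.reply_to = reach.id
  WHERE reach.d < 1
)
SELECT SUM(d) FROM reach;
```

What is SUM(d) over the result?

2

Base: id=8 (c37) at d 0.
Iteration 1: rows with reply_to in {8} -> c39 (id 10, d 1), c30 (id 11, d 1).
Iteration 2: d < 1 fails for all current rows; recursion stops.
SUM(d) = 0 + 1 + 1 = 2.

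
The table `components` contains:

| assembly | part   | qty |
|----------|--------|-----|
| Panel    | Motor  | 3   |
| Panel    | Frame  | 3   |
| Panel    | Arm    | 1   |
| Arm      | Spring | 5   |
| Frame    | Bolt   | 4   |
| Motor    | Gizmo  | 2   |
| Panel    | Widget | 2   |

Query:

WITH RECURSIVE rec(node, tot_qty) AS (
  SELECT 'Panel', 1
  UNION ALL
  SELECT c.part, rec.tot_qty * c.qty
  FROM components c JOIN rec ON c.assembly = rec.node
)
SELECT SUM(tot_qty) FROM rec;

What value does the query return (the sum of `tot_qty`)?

33

Base: (Panel, tot_qty=1).
Iteration 1: components of {Panel} -> Arm = 1*1 = 1, Frame = 1*3 = 3, Motor = 1*3 = 3, Widget = 1*2 = 2.
Iteration 2: components of {Arm,Frame,Motor,Widget} -> Bolt = 3*4 = 12, Gizmo = 3*2 = 6, Spring = 1*5 = 5.
Iteration 3: no further components; recursion stops.
SUM(tot_qty) = 1 + 3 + 3 + 1 + 2 + 6 + 12 + 5 = 33.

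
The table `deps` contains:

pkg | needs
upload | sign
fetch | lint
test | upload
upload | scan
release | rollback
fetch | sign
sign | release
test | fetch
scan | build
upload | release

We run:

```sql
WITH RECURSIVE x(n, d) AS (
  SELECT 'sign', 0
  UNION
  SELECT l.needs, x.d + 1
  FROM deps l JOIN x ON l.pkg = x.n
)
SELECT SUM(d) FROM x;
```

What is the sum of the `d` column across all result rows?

3

Base: (sign, d=0).
Iteration 1: edges from {sign} -> (release, d=1).
Iteration 2: edges from {release} -> (rollback, d=2).
Iteration 3: no outgoing edges from {rollback}; recursion stops.
SUM(d) = 0 + 1 + 2 = 3.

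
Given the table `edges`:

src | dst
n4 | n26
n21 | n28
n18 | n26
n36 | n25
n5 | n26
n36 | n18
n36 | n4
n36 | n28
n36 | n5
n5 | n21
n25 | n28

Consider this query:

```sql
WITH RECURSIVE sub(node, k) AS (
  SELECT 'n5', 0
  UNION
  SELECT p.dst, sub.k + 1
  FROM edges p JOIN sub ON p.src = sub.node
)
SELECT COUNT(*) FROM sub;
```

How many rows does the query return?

4

Base: (n5, k=0).
Iteration 1: edges from {n5} -> (n21, k=1), (n26, k=1).
Iteration 2: edges from {n21,n26} -> (n28, k=2).
Iteration 3: no outgoing edges from {n28}; recursion stops.
Total rows emitted: 4.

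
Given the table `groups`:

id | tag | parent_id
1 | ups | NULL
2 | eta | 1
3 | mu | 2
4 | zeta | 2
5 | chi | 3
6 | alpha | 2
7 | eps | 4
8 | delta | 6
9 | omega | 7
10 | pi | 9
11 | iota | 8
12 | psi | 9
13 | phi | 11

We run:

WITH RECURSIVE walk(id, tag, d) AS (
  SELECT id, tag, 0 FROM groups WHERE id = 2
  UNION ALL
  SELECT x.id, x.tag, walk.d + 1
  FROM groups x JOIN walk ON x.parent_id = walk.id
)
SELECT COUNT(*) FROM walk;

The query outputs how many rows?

Base: id=2 (eta) at d 0.
Iteration 1: rows with parent_id in {2} -> mu (id 3, d 1), zeta (id 4, d 1), alpha (id 6, d 1).
Iteration 2: rows with parent_id in {3,4,6} -> chi (id 5, d 2), eps (id 7, d 2), delta (id 8, d 2).
Iteration 3: rows with parent_id in {5,7,8} -> omega (id 9, d 3), iota (id 11, d 3).
Iteration 4: rows with parent_id in {9,11} -> pi (id 10, d 4), psi (id 12, d 4), phi (id 13, d 4).
Iteration 5: no rows with parent_id in {10,12,13}; recursion stops.
Total rows emitted: 12.

12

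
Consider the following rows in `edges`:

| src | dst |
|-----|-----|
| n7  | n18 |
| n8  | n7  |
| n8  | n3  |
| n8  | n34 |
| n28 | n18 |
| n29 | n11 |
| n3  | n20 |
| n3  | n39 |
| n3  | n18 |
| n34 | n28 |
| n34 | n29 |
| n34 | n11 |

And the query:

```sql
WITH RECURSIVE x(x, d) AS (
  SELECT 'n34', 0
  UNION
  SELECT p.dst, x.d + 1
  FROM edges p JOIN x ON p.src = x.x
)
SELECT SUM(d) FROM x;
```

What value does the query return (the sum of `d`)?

Base: (n34, d=0).
Iteration 1: edges from {n34} -> (n11, d=1), (n28, d=1), (n29, d=1).
Iteration 2: edges from {n11,n28,n29} -> (n11, d=2), (n18, d=2).
Iteration 3: no outgoing edges from {n11,n18}; recursion stops.
SUM(d) = 0 + 1 + 1 + 1 + 2 + 2 = 7.

7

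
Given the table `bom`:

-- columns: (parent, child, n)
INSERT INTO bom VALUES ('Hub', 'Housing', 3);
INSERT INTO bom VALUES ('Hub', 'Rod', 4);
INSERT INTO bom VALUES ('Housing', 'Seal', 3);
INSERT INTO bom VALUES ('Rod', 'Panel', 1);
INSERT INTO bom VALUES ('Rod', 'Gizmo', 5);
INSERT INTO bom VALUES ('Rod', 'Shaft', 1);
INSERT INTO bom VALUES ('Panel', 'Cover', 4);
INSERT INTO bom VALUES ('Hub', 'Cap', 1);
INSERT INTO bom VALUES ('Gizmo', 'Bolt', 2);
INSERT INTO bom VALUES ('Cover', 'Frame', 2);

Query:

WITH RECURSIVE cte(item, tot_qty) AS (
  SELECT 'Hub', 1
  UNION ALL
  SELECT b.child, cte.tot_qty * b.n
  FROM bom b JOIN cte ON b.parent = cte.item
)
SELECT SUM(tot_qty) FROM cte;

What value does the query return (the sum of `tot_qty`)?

134

Base: (Hub, tot_qty=1).
Iteration 1: components of {Hub} -> Cap = 1*1 = 1, Housing = 1*3 = 3, Rod = 1*4 = 4.
Iteration 2: components of {Cap,Housing,Rod} -> Gizmo = 4*5 = 20, Panel = 4*1 = 4, Seal = 3*3 = 9, Shaft = 4*1 = 4.
Iteration 3: components of {Gizmo,Panel,Seal,Shaft} -> Bolt = 20*2 = 40, Cover = 4*4 = 16.
Iteration 4: components of {Bolt,Cover} -> Frame = 16*2 = 32.
Iteration 5: no further components; recursion stops.
SUM(tot_qty) = 1 + 3 + 4 + 1 + 9 + 4 + 20 + 4 + 16 + 40 + 32 = 134.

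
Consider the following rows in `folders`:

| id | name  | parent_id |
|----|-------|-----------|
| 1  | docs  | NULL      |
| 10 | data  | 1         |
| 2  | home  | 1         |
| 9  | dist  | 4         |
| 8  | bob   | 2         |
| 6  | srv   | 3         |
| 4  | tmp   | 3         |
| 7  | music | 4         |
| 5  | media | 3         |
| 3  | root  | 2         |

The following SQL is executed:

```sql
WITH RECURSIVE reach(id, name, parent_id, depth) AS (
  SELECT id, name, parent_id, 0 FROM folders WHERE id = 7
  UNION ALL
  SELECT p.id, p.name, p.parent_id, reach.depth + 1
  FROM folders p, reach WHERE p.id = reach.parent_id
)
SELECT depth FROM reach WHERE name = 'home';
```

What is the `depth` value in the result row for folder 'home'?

Base: id=7 (music), parent_id=4, depth 0.
Iteration 1: join on id=4 -> tmp (id 4, parent_id=3, depth 1).
Iteration 2: join on id=3 -> root (id 3, parent_id=2, depth 2).
Iteration 3: join on id=2 -> home (id 2, parent_id=1, depth 3).
Iteration 4: join on id=1 -> docs (id 1, parent_id=NULL, depth 4).
Iteration 5: parent_id is NULL; no match; recursion stops.

3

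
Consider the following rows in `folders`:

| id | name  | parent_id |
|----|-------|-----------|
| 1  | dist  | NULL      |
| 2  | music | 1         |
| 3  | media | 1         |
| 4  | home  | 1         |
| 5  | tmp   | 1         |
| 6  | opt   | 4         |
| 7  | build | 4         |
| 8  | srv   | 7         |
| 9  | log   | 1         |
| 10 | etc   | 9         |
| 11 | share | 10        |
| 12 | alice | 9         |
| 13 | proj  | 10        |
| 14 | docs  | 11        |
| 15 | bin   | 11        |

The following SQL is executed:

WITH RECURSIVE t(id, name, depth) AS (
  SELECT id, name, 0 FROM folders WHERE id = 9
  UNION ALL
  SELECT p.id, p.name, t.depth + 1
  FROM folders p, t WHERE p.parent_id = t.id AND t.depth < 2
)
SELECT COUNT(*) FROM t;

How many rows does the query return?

5

Base: id=9 (log) at depth 0.
Iteration 1: rows with parent_id in {9} -> etc (id 10, depth 1), alice (id 12, depth 1).
Iteration 2: rows with parent_id in {10,12} -> share (id 11, depth 2), proj (id 13, depth 2).
Iteration 3: depth < 2 fails for all current rows; recursion stops.
Total rows emitted: 5.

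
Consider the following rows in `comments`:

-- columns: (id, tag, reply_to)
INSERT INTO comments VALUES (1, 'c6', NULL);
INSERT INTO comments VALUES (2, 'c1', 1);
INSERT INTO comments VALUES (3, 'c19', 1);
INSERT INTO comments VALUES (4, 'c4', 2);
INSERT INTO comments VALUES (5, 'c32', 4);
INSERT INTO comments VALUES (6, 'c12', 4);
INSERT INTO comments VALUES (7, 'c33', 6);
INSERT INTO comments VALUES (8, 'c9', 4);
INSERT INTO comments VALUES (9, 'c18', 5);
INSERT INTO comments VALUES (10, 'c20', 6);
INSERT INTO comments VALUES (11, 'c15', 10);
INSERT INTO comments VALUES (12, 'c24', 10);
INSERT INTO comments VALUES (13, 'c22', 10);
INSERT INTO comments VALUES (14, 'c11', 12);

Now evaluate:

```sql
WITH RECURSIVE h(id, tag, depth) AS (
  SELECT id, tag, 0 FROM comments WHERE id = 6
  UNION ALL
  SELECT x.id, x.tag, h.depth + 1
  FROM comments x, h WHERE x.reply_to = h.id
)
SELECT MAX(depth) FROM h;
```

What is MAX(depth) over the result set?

Base: id=6 (c12) at depth 0.
Iteration 1: rows with reply_to in {6} -> c33 (id 7, depth 1), c20 (id 10, depth 1).
Iteration 2: rows with reply_to in {7,10} -> c15 (id 11, depth 2), c24 (id 12, depth 2), c22 (id 13, depth 2).
Iteration 3: rows with reply_to in {11,12,13} -> c11 (id 14, depth 3).
Iteration 4: no rows with reply_to in {14}; recursion stops.
depth values: 0, 1, 1, 2, 2, 2, 3; the maximum is 3.

3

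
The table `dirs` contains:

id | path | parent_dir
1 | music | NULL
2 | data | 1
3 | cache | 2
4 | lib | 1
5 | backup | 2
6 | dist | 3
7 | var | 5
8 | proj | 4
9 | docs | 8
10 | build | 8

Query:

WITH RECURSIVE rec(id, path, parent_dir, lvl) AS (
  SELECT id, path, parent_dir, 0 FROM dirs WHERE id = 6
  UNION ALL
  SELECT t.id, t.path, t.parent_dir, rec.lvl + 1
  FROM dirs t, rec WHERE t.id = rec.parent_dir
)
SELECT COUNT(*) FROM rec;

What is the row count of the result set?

Base: id=6 (dist), parent_dir=3, lvl 0.
Iteration 1: join on id=3 -> cache (id 3, parent_dir=2, lvl 1).
Iteration 2: join on id=2 -> data (id 2, parent_dir=1, lvl 2).
Iteration 3: join on id=1 -> music (id 1, parent_dir=NULL, lvl 3).
Iteration 4: parent_dir is NULL; no match; recursion stops.
Total rows emitted: 4.

4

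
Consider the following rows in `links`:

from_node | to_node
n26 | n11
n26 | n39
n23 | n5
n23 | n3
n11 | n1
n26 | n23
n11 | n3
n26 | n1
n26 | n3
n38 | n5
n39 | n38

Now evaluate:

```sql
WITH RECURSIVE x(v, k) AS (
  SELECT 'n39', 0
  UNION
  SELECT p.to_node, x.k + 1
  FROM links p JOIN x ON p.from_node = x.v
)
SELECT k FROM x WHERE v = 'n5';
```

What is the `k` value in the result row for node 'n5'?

Base: (n39, k=0).
Iteration 1: edges from {n39} -> (n38, k=1).
Iteration 2: edges from {n38} -> (n5, k=2).
Iteration 3: no outgoing edges from {n5}; recursion stops.

2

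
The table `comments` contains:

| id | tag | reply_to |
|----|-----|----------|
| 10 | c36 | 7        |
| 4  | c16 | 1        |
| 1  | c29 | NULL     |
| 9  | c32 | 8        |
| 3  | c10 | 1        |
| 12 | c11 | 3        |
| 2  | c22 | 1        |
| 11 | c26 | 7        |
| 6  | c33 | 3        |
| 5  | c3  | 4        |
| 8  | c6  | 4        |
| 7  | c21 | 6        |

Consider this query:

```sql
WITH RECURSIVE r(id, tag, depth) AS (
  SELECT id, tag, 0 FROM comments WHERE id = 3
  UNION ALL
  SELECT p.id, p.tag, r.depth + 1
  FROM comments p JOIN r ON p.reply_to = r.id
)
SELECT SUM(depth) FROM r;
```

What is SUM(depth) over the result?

Base: id=3 (c10) at depth 0.
Iteration 1: rows with reply_to in {3} -> c33 (id 6, depth 1), c11 (id 12, depth 1).
Iteration 2: rows with reply_to in {6,12} -> c21 (id 7, depth 2).
Iteration 3: rows with reply_to in {7} -> c36 (id 10, depth 3), c26 (id 11, depth 3).
Iteration 4: no rows with reply_to in {10,11}; recursion stops.
SUM(depth) = 0 + 1 + 1 + 2 + 3 + 3 = 10.

10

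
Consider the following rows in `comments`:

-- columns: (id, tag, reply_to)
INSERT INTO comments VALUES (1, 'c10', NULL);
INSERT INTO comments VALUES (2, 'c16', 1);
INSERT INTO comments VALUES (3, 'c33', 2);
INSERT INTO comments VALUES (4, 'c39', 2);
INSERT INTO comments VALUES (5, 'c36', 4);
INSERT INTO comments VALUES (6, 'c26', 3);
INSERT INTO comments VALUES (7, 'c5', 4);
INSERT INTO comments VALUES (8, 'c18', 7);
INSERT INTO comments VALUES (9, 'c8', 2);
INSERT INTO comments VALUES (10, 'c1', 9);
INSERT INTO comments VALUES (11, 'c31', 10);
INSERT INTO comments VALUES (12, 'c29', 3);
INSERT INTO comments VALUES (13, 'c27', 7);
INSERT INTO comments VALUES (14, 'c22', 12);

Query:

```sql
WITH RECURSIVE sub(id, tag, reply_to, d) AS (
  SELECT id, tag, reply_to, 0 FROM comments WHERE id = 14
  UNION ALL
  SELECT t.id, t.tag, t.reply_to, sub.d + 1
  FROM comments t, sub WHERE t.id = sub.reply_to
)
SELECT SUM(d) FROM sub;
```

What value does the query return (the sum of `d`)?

10

Base: id=14 (c22), reply_to=12, d 0.
Iteration 1: join on id=12 -> c29 (id 12, reply_to=3, d 1).
Iteration 2: join on id=3 -> c33 (id 3, reply_to=2, d 2).
Iteration 3: join on id=2 -> c16 (id 2, reply_to=1, d 3).
Iteration 4: join on id=1 -> c10 (id 1, reply_to=NULL, d 4).
Iteration 5: reply_to is NULL; no match; recursion stops.
SUM(d) = 0 + 1 + 2 + 3 + 4 = 10.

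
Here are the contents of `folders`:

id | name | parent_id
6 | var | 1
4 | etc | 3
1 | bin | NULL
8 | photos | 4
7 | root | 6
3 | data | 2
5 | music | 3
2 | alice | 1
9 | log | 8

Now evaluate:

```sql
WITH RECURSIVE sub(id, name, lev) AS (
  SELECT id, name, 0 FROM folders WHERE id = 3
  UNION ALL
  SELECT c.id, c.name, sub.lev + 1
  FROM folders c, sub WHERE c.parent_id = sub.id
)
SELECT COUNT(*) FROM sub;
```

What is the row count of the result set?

Base: id=3 (data) at lev 0.
Iteration 1: rows with parent_id in {3} -> etc (id 4, lev 1), music (id 5, lev 1).
Iteration 2: rows with parent_id in {4,5} -> photos (id 8, lev 2).
Iteration 3: rows with parent_id in {8} -> log (id 9, lev 3).
Iteration 4: no rows with parent_id in {9}; recursion stops.
Total rows emitted: 5.

5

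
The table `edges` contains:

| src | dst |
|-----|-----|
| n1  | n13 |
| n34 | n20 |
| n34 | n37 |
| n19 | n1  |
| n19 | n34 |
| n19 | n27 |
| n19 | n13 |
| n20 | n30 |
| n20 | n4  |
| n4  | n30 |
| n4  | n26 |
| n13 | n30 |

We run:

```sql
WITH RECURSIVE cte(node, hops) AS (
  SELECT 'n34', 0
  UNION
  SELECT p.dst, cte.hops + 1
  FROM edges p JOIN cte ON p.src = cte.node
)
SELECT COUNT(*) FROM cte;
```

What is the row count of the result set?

Base: (n34, hops=0).
Iteration 1: edges from {n34} -> (n20, hops=1), (n37, hops=1).
Iteration 2: edges from {n20,n37} -> (n30, hops=2), (n4, hops=2).
Iteration 3: edges from {n30,n4} -> (n26, hops=3), (n30, hops=3).
Iteration 4: no outgoing edges from {n26,n30}; recursion stops.
Total rows emitted: 7.

7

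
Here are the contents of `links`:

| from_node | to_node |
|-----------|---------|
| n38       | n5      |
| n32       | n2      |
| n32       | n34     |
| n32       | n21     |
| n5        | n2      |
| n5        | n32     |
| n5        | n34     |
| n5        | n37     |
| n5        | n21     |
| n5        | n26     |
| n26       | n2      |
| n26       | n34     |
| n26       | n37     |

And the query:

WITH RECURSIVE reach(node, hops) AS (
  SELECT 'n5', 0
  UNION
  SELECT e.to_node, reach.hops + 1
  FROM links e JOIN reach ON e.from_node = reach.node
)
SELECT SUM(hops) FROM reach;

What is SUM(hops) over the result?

14

Base: (n5, hops=0).
Iteration 1: edges from {n5} -> (n2, hops=1), (n21, hops=1), (n26, hops=1), (n32, hops=1), (n34, hops=1), (n37, hops=1).
Iteration 2: edges from {n2,n21,n26,n32,n34,n37} -> (n2, hops=2), (n21, hops=2), (n34, hops=2), (n37, hops=2). [UNION drops 2 duplicate row(s)]
Iteration 3: no outgoing edges from {n2,n21,n34,n37}; recursion stops.
SUM(hops) = 0 + 1 + 1 + 1 + 1 + 1 + 1 + 2 + 2 + 2 + 2 = 14.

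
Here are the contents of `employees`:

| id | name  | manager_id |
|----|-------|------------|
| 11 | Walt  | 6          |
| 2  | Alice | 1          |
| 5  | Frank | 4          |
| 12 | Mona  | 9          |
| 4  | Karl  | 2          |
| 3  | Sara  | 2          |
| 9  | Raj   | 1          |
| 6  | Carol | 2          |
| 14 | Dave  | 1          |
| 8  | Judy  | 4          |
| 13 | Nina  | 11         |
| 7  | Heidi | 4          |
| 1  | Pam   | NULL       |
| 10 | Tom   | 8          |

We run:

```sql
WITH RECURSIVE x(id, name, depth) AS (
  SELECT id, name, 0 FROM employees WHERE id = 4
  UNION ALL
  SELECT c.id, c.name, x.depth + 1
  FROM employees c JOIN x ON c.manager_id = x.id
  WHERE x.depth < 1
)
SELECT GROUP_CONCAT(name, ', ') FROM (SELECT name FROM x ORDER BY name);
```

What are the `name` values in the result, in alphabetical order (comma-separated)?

Base: id=4 (Karl) at depth 0.
Iteration 1: rows with manager_id in {4} -> Frank (id 5, depth 1), Heidi (id 7, depth 1), Judy (id 8, depth 1).
Iteration 2: depth < 1 fails for all current rows; recursion stops.

Frank, Heidi, Judy, Karl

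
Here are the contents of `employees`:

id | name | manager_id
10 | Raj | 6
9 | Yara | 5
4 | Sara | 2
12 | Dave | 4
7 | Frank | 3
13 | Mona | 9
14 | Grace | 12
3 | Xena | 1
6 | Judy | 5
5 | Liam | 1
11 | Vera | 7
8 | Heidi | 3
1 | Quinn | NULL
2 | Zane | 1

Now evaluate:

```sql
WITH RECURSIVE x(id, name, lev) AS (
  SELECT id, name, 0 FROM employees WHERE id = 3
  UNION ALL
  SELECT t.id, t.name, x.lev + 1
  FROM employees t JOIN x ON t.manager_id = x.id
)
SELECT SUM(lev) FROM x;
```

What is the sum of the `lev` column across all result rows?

4

Base: id=3 (Xena) at lev 0.
Iteration 1: rows with manager_id in {3} -> Frank (id 7, lev 1), Heidi (id 8, lev 1).
Iteration 2: rows with manager_id in {7,8} -> Vera (id 11, lev 2).
Iteration 3: no rows with manager_id in {11}; recursion stops.
SUM(lev) = 0 + 1 + 1 + 2 = 4.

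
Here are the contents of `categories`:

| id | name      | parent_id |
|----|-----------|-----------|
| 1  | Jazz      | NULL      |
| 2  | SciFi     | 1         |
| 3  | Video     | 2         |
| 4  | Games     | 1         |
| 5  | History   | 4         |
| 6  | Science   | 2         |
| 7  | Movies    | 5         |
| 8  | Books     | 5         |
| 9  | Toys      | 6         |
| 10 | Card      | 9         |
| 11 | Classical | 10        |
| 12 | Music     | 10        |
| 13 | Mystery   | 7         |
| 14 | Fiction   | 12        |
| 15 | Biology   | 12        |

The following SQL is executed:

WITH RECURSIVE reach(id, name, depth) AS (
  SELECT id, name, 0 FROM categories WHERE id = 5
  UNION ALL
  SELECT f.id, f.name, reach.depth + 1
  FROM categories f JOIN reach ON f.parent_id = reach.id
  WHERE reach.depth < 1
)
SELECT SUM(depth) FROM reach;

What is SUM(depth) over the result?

Base: id=5 (History) at depth 0.
Iteration 1: rows with parent_id in {5} -> Movies (id 7, depth 1), Books (id 8, depth 1).
Iteration 2: depth < 1 fails for all current rows; recursion stops.
SUM(depth) = 0 + 1 + 1 = 2.

2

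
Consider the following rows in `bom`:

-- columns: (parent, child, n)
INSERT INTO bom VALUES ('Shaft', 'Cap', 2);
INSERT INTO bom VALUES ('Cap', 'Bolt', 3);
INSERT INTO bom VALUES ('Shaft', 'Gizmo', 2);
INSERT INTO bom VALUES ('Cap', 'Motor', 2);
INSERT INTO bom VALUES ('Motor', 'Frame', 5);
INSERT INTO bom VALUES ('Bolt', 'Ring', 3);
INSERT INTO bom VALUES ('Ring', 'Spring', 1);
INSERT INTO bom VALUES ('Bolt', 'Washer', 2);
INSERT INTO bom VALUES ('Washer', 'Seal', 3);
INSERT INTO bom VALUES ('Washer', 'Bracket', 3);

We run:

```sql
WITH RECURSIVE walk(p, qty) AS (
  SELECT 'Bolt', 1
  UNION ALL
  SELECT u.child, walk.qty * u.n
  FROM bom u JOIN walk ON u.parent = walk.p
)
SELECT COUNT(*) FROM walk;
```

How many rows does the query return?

Base: (Bolt, qty=1).
Iteration 1: components of {Bolt} -> Ring = 1*3 = 3, Washer = 1*2 = 2.
Iteration 2: components of {Ring,Washer} -> Bracket = 2*3 = 6, Seal = 2*3 = 6, Spring = 3*1 = 3.
Iteration 3: no further components; recursion stops.
Total rows emitted: 6.

6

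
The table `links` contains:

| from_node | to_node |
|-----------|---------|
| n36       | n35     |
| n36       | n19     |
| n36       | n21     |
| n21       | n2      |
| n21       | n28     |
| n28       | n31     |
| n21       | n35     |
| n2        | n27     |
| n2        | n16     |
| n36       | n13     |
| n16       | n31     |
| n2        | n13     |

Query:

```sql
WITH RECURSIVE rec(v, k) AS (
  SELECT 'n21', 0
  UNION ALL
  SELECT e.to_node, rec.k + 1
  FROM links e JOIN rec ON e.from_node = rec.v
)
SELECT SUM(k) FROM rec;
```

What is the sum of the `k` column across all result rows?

Base: (n21, k=0).
Iteration 1: edges from {n21} -> (n2, k=1), (n28, k=1), (n35, k=1).
Iteration 2: edges from {n2,n28,n35} -> (n13, k=2), (n16, k=2), (n27, k=2), (n31, k=2).
Iteration 3: edges from {n13,n16,n27,n31} -> (n31, k=3).
Iteration 4: no outgoing edges from {n31}; recursion stops.
SUM(k) = 0 + 1 + 1 + 1 + 2 + 2 + 2 + 2 + 3 = 14.

14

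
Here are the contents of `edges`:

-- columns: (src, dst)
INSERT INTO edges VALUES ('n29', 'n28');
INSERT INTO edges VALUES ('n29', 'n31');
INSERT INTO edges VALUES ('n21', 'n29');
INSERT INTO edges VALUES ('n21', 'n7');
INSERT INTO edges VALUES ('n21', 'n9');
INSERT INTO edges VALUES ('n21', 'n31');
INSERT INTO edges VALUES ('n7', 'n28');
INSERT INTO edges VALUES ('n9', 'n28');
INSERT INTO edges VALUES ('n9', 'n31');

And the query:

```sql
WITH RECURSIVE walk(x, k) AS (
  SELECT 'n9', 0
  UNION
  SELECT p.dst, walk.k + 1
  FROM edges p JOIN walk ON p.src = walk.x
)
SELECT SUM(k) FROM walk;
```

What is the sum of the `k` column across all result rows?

Base: (n9, k=0).
Iteration 1: edges from {n9} -> (n28, k=1), (n31, k=1).
Iteration 2: no outgoing edges from {n28,n31}; recursion stops.
SUM(k) = 0 + 1 + 1 = 2.

2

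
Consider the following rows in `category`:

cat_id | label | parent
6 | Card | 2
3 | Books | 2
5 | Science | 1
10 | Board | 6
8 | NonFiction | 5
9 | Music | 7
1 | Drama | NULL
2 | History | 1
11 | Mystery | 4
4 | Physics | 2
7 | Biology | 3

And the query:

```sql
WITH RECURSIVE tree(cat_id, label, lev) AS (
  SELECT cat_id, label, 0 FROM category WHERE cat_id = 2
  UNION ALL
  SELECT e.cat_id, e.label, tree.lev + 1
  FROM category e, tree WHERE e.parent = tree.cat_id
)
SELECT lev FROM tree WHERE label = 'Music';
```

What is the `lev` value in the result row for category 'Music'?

Base: cat_id=2 (History) at lev 0.
Iteration 1: rows with parent in {2} -> Books (id 3, lev 1), Physics (id 4, lev 1), Card (id 6, lev 1).
Iteration 2: rows with parent in {3,4,6} -> Biology (id 7, lev 2), Board (id 10, lev 2), Mystery (id 11, lev 2).
Iteration 3: rows with parent in {7,10,11} -> Music (id 9, lev 3).
Iteration 4: no rows with parent in {9}; recursion stops.

3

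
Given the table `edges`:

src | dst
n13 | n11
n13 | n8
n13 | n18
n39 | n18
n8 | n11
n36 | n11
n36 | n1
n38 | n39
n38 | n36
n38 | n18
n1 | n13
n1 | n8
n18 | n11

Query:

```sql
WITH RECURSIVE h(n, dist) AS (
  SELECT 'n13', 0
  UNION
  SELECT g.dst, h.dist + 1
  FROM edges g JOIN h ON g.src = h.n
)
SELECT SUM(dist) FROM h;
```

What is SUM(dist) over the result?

5

Base: (n13, dist=0).
Iteration 1: edges from {n13} -> (n11, dist=1), (n18, dist=1), (n8, dist=1).
Iteration 2: edges from {n11,n18,n8} -> (n11, dist=2). [UNION drops 1 duplicate row(s)]
Iteration 3: no outgoing edges from {n11}; recursion stops.
SUM(dist) = 0 + 1 + 1 + 1 + 2 = 5.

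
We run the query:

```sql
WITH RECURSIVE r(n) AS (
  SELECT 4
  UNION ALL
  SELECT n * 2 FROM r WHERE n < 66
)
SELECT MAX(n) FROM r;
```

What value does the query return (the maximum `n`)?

Base: n=4.
Iteration 1: 4 < 66 holds -> n = 4 * 2 = 8.
Iteration 2: 8 < 66 holds -> n = 8 * 2 = 16.
Iteration 3: 16 < 66 holds -> n = 16 * 2 = 32.
Iteration 4: 32 < 66 holds -> n = 32 * 2 = 64.
Iteration 5: 64 < 66 holds -> n = 64 * 2 = 128.
Iteration 6: 128 < 66 fails; recursion stops.
n values: 4, 8, 16, 32, 64, 128; the maximum is 128.

128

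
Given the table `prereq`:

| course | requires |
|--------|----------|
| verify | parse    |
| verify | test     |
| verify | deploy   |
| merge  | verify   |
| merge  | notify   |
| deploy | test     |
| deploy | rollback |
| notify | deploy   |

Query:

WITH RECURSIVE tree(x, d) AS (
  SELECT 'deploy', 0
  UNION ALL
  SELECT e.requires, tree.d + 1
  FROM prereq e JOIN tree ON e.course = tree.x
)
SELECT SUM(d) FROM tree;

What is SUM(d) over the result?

Base: (deploy, d=0).
Iteration 1: edges from {deploy} -> (rollback, d=1), (test, d=1).
Iteration 2: no outgoing edges from {rollback,test}; recursion stops.
SUM(d) = 0 + 1 + 1 = 2.

2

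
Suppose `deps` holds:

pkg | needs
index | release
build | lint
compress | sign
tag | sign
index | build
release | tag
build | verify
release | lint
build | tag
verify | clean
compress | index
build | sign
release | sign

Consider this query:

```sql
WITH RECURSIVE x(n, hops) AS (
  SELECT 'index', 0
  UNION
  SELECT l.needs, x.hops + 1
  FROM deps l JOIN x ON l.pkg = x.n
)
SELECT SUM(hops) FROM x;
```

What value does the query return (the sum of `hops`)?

Base: (index, hops=0).
Iteration 1: edges from {index} -> (build, hops=1), (release, hops=1).
Iteration 2: edges from {build,release} -> (lint, hops=2), (sign, hops=2), (tag, hops=2), (verify, hops=2). [UNION drops 3 duplicate row(s)]
Iteration 3: edges from {lint,sign,tag,verify} -> (clean, hops=3), (sign, hops=3).
Iteration 4: no outgoing edges from {clean,sign}; recursion stops.
SUM(hops) = 0 + 1 + 1 + 2 + 2 + 2 + 2 + 3 + 3 = 16.

16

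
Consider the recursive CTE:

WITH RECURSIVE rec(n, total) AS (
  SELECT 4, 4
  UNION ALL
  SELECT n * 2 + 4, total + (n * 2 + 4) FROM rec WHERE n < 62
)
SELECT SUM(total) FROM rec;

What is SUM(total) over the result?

396

Base: n=4, total=4.
Iteration 1: 4 < 62 holds -> n = 4 * 2 + 4 = 12, total = 4 + 12 = 16.
Iteration 2: 12 < 62 holds -> n = 12 * 2 + 4 = 28, total = 16 + 28 = 44.
Iteration 3: 28 < 62 holds -> n = 28 * 2 + 4 = 60, total = 44 + 60 = 104.
Iteration 4: 60 < 62 holds -> n = 60 * 2 + 4 = 124, total = 104 + 124 = 228.
Iteration 5: 124 < 62 fails; recursion stops.
SUM(total) = 4 + 16 + 44 + 104 + 228 = 396.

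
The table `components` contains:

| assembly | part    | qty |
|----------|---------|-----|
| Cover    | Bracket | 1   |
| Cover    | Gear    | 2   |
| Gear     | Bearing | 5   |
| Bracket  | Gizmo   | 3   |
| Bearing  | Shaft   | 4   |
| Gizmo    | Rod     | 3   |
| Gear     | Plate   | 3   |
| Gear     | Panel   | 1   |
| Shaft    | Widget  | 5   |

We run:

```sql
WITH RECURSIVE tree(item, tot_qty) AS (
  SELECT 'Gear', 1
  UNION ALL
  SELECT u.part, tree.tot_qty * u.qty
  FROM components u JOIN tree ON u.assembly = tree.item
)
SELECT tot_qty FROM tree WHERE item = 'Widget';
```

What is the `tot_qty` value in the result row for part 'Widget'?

100

Base: (Gear, tot_qty=1).
Iteration 1: components of {Gear} -> Bearing = 1*5 = 5, Panel = 1*1 = 1, Plate = 1*3 = 3.
Iteration 2: components of {Bearing,Panel,Plate} -> Shaft = 5*4 = 20.
Iteration 3: components of {Shaft} -> Widget = 20*5 = 100.
Iteration 4: no further components; recursion stops.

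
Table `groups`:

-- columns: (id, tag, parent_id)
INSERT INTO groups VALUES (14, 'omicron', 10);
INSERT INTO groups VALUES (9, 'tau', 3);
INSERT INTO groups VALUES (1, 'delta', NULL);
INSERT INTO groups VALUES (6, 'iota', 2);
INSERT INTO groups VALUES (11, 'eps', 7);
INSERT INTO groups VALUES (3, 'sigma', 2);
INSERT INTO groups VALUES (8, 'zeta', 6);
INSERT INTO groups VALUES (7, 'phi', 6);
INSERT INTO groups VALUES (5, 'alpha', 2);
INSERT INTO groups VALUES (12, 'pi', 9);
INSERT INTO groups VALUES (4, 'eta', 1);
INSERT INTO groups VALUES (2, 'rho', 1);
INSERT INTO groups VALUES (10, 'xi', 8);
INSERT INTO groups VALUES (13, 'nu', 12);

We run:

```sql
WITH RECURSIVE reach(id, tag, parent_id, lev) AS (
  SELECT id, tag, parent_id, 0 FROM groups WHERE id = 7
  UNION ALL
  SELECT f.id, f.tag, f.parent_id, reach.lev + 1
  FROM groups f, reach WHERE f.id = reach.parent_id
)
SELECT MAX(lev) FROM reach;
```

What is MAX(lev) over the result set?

3

Base: id=7 (phi), parent_id=6, lev 0.
Iteration 1: join on id=6 -> iota (id 6, parent_id=2, lev 1).
Iteration 2: join on id=2 -> rho (id 2, parent_id=1, lev 2).
Iteration 3: join on id=1 -> delta (id 1, parent_id=NULL, lev 3).
Iteration 4: parent_id is NULL; no match; recursion stops.
lev values: 0, 1, 2, 3; the maximum is 3.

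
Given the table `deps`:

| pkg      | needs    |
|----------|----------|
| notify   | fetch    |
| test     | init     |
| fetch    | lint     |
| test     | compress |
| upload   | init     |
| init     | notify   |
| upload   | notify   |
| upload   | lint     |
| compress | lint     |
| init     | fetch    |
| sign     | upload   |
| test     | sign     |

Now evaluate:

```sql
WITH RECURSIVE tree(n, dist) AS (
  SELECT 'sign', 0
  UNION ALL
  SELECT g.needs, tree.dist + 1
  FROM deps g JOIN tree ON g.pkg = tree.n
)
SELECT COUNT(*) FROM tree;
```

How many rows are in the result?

12

Base: (sign, dist=0).
Iteration 1: edges from {sign} -> (upload, dist=1).
Iteration 2: edges from {upload} -> (init, dist=2), (lint, dist=2), (notify, dist=2).
Iteration 3: edges from {init,lint,notify} -> (fetch, dist=3) x2, (notify, dist=3). [UNION ALL keeps all 3 new rows, including repeats]
Iteration 4: edges from {fetch,notify} -> (fetch, dist=4), (lint, dist=4) x2. [UNION ALL keeps all 3 new rows, including repeats]
Iteration 5: edges from {fetch,lint} -> (lint, dist=5).
Iteration 6: no outgoing edges from {lint}; recursion stops.
Total rows emitted: 12.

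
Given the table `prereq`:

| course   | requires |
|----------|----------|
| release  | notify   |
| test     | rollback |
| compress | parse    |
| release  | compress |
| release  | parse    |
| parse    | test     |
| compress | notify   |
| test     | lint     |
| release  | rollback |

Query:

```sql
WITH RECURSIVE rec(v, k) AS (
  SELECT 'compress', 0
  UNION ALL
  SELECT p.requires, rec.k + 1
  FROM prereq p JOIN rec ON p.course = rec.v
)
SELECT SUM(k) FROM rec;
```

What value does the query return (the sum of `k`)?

10

Base: (compress, k=0).
Iteration 1: edges from {compress} -> (notify, k=1), (parse, k=1).
Iteration 2: edges from {notify,parse} -> (test, k=2).
Iteration 3: edges from {test} -> (lint, k=3), (rollback, k=3).
Iteration 4: no outgoing edges from {lint,rollback}; recursion stops.
SUM(k) = 0 + 1 + 1 + 2 + 3 + 3 = 10.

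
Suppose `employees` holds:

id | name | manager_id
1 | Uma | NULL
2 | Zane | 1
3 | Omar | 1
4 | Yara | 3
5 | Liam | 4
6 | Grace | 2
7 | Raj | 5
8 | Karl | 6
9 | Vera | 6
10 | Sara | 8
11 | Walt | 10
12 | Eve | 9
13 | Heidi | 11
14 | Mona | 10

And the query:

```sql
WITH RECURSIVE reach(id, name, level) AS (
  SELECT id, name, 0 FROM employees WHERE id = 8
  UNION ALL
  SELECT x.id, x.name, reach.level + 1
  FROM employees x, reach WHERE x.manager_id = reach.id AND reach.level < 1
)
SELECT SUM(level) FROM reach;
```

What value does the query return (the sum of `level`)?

Base: id=8 (Karl) at level 0.
Iteration 1: rows with manager_id in {8} -> Sara (id 10, level 1).
Iteration 2: level < 1 fails for all current rows; recursion stops.
SUM(level) = 0 + 1 = 1.

1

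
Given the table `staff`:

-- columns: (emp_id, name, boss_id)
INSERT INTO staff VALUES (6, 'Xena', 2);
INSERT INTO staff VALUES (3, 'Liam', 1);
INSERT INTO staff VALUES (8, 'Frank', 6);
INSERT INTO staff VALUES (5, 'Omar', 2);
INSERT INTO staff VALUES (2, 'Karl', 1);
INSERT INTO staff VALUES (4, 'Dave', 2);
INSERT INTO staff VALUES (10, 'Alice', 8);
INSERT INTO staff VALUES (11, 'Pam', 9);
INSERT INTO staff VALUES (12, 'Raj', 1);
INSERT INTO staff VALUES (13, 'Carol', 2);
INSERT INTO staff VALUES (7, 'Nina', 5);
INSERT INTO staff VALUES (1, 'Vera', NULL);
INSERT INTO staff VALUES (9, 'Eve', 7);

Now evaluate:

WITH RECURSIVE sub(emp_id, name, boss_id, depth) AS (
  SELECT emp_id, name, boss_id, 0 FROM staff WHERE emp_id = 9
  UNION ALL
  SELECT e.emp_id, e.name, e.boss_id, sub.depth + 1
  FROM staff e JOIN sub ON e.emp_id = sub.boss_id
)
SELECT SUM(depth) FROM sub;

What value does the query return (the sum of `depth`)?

Base: emp_id=9 (Eve), boss_id=7, depth 0.
Iteration 1: join on emp_id=7 -> Nina (id 7, boss_id=5, depth 1).
Iteration 2: join on emp_id=5 -> Omar (id 5, boss_id=2, depth 2).
Iteration 3: join on emp_id=2 -> Karl (id 2, boss_id=1, depth 3).
Iteration 4: join on emp_id=1 -> Vera (id 1, boss_id=NULL, depth 4).
Iteration 5: boss_id is NULL; no match; recursion stops.
SUM(depth) = 0 + 1 + 2 + 3 + 4 = 10.

10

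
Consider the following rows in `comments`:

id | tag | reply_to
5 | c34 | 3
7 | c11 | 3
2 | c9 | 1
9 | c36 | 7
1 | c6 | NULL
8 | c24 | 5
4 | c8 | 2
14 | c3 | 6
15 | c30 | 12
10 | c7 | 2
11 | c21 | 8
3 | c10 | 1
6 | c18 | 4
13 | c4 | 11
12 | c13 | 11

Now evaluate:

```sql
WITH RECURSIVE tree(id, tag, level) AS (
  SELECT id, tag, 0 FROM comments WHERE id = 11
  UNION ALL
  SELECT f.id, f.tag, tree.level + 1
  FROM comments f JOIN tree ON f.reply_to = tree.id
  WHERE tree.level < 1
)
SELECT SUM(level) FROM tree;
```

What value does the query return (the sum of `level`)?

2

Base: id=11 (c21) at level 0.
Iteration 1: rows with reply_to in {11} -> c13 (id 12, level 1), c4 (id 13, level 1).
Iteration 2: level < 1 fails for all current rows; recursion stops.
SUM(level) = 0 + 1 + 1 = 2.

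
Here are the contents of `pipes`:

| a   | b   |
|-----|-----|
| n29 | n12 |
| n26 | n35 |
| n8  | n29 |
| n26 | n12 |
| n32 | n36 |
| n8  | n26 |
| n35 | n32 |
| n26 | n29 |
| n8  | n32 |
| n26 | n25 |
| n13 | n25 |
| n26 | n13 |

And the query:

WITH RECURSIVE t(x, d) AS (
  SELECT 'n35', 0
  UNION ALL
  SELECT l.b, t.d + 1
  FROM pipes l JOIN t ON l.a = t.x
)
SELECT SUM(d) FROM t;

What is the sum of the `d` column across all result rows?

Base: (n35, d=0).
Iteration 1: edges from {n35} -> (n32, d=1).
Iteration 2: edges from {n32} -> (n36, d=2).
Iteration 3: no outgoing edges from {n36}; recursion stops.
SUM(d) = 0 + 1 + 2 = 3.

3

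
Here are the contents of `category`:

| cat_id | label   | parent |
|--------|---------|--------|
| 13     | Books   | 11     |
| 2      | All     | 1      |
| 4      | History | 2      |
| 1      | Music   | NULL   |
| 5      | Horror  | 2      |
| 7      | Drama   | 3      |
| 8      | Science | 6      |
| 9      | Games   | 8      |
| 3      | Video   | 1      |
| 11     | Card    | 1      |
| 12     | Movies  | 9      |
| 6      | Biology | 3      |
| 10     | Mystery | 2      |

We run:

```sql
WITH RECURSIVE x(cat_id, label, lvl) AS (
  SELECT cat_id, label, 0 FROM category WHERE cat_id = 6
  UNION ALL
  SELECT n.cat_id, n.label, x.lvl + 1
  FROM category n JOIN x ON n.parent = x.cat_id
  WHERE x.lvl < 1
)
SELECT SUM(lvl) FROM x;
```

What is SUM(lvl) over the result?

Base: cat_id=6 (Biology) at lvl 0.
Iteration 1: rows with parent in {6} -> Science (id 8, lvl 1).
Iteration 2: lvl < 1 fails for all current rows; recursion stops.
SUM(lvl) = 0 + 1 = 1.

1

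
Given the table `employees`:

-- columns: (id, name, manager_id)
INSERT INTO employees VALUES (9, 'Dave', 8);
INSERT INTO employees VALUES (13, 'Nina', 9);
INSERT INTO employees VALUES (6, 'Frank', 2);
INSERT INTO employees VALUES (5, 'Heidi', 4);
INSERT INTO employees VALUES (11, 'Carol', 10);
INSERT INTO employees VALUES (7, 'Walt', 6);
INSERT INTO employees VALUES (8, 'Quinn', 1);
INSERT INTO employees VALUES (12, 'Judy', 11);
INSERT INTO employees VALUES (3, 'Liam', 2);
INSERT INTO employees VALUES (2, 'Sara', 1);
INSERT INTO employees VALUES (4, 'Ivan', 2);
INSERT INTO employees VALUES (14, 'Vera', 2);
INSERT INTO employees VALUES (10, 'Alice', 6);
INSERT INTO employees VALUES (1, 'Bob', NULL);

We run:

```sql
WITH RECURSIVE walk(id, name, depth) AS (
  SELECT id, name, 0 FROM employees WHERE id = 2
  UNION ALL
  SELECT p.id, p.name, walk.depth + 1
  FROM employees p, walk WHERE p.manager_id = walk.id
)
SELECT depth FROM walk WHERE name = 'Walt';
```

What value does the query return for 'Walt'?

Base: id=2 (Sara) at depth 0.
Iteration 1: rows with manager_id in {2} -> Liam (id 3, depth 1), Ivan (id 4, depth 1), Frank (id 6, depth 1), Vera (id 14, depth 1).
Iteration 2: rows with manager_id in {3,4,6,14} -> Heidi (id 5, depth 2), Walt (id 7, depth 2), Alice (id 10, depth 2).
Iteration 3: rows with manager_id in {5,7,10} -> Carol (id 11, depth 3).
Iteration 4: rows with manager_id in {11} -> Judy (id 12, depth 4).
Iteration 5: no rows with manager_id in {12}; recursion stops.

2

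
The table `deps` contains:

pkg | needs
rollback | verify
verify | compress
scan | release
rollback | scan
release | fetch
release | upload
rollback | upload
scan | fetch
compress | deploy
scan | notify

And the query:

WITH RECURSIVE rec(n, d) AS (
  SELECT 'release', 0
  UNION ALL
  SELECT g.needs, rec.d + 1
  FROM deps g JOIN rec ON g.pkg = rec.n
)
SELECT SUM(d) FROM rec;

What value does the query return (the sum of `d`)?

Base: (release, d=0).
Iteration 1: edges from {release} -> (fetch, d=1), (upload, d=1).
Iteration 2: no outgoing edges from {fetch,upload}; recursion stops.
SUM(d) = 0 + 1 + 1 = 2.

2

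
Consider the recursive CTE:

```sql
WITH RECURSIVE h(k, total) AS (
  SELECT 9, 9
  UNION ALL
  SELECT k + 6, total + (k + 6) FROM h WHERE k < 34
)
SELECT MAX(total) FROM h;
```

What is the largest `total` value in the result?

Base: k=9, total=9.
Iteration 1: 9 < 34 holds -> k = 9 + 6 = 15, total = 9 + 15 = 24.
Iteration 2: 15 < 34 holds -> k = 15 + 6 = 21, total = 24 + 21 = 45.
Iteration 3: 21 < 34 holds -> k = 21 + 6 = 27, total = 45 + 27 = 72.
Iteration 4: 27 < 34 holds -> k = 27 + 6 = 33, total = 72 + 33 = 105.
Iteration 5: 33 < 34 holds -> k = 33 + 6 = 39, total = 105 + 39 = 144.
Iteration 6: 39 < 34 fails; recursion stops.
total values: 9, 24, 45, 72, 105, 144; the maximum is 144.

144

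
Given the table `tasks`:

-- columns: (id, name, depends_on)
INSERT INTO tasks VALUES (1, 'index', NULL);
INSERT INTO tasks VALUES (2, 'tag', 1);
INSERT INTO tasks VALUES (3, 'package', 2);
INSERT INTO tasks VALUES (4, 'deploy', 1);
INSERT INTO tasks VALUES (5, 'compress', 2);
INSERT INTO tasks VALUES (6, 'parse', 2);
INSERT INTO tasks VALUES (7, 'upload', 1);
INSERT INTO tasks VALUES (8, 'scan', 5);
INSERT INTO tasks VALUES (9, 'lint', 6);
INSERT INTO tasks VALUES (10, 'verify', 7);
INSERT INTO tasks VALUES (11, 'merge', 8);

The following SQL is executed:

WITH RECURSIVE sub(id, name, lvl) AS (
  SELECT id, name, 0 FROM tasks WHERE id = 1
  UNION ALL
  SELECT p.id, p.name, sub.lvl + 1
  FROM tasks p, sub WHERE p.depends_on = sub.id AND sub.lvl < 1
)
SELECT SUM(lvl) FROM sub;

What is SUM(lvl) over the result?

Base: id=1 (index) at lvl 0.
Iteration 1: rows with depends_on in {1} -> tag (id 2, lvl 1), deploy (id 4, lvl 1), upload (id 7, lvl 1).
Iteration 2: lvl < 1 fails for all current rows; recursion stops.
SUM(lvl) = 0 + 1 + 1 + 1 = 3.

3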